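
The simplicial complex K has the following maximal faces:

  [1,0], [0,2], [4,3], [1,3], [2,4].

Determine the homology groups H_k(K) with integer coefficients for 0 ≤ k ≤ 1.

H_0 ≅ Z,  H_1 ≅ Z.

Fix the vertex order 0 < 1 < 2 < 3 < 4 and write every simplex with vertices in increasing order. Then dim K = 1 and the simplices of K are:

  0-simplices (5): [0], [1], [2], [3], [4]
  1-simplices (5): [0,1], [0,2], [1,3], [2,4], [3,4]

giving chain groups C_0 ≅ Z^5, C_1 ≅ Z^5.

∂_1: C_1 → C_0 sends each edge [p,q] (with p < q) to q − p. For instance
  ∂[0,2] = [2] − [0].
As a 5×5 matrix over Z this has rank 4, with invariant factors (1,1,1,1).

From H_k ≅ ker(∂_k) / im(∂_{k+1}) we obtain:

  H_0: rank C_0 − rank ∂_1 = 5 − 4 = 1, and the invariant factors of ∂_1 are all 1, so H_0 ≅ Z.
  H_1: rank ker ∂_1 − rank ∂_2 = (5 − 4) − 0 = 1, and there is no ∂_2, so H_1 ≅ Z.

As a check, the Euler characteristic is 5 − 5 = 0, which agrees with 1 − 1 = 0.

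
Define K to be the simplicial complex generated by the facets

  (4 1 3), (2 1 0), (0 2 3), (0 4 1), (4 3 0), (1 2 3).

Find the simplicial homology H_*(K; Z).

H_0 ≅ Z,  H_1 = 0,  H_2 ≅ Z.

We work with the vertex ordering 0 < 1 < 2 < 3 < 4. The simplices of K, each written with vertices in increasing order, are:

  0-simplices (5): [0], [1], [2], [3], [4]
  1-simplices (9): [0,1], [0,2], [0,3], [0,4], [1,2], [1,3], [1,4], [2,3], [3,4]
  2-simplices (6): [0,1,2], [0,1,4], [0,2,3], [0,3,4], [1,2,3], [1,3,4]

giving chain groups C_0 ≅ Z^5, C_1 ≅ Z^9, C_2 ≅ Z^6.

Boundary ∂_1: C_1 → C_0 maps an edge to its endpoints' difference, ∂[p,q] = q − p. For instance
  ∂[0,4] = [4] − [0].
The 5×9 boundary matrix has rank 4 and Smith normal form diag(1,1,1,1).

∂_2: C_2 → C_1 acts by ∂[p,q,r] = [q,r] − [p,r] + [p,q]. For instance
  ∂[0,1,2] = [1,2] − [0,2] + [0,1],
  ∂[0,2,3] = [2,3] − [0,3] + [0,2].
As a 9×6 matrix over Z this has rank 5, with invariant factors (1,1,1,1,1).

Now H_k = ker ∂_k / im ∂_{k+1}, so:

  H_0: rank C_0 − rank ∂_1 = 5 − 4 = 1, and the invariant factors of ∂_1 are all 1, so H_0 ≅ Z.
  H_1: rank ker ∂_1 − rank ∂_2 = (9 − 4) − 5 = 0, and the invariant factors of ∂_2 are all 1, so H_1 ≅ 0.
  H_2: rank ker ∂_2 − rank ∂_3 = (6 − 5) − 0 = 1, and there is no ∂_3, so H_2 ≅ Z.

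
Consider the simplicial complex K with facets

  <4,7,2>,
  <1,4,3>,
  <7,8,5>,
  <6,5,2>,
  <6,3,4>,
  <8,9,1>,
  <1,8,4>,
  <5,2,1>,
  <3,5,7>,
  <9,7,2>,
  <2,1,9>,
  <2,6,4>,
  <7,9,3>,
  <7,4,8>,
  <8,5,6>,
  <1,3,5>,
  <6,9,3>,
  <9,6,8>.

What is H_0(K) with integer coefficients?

H_0 = Z.

Take the total order 1 < 2 < 3 < 4 < 5 < 6 < 7 < 8 < 9 on the vertex set. Then K (dimension 2) consists of the simplices:

  0-simplices (9): [1], [2], [3], [4], [5], [6], [7], [8], [9]
  1-simplices (27): (27 of them)
  2-simplices (18): [1,2,5], [1,2,9], [1,3,4], [1,3,5], [1,4,8], [1,8,9], [2,4,6], [2,4,7], [2,5,6], [2,7,9], [3,4,6], [3,5,7], [3,6,9], [3,7,9], [4,7,8], [5,6,8], [5,7,8], [6,8,9]

giving chain groups C_0 ≅ Z^9, C_1 ≅ Z^27, C_2 ≅ Z^18.

Boundary ∂_1: C_1 → C_0 sends each edge [p,q] (with p < q) to q − p.
As a 9×27 matrix over Z this has rank 8, with invariant factors (1,1,1,1,1,1,1,1).

∂_2: C_2 → C_1 acts by ∂[p,q,r] = [q,r] − [p,r] + [p,q]. For instance
  ∂[1,8,9] = [8,9] − [1,9] + [1,8],
  ∂[6,8,9] = [8,9] − [6,9] + [6,8].
The resulting 27×18 matrix has rank 17, and its Smith normal form has invariant factors (1,1,1,1,1,1,1,1,1,1,1,1,1,1,1,1,1).

Reading off H_k = ker ∂_k / im ∂_{k+1}:

  H_0: rank C_0 − rank ∂_1 = 9 − 8 = 1, and the invariant factors of ∂_1 are all 1, so H_0 ≅ Z.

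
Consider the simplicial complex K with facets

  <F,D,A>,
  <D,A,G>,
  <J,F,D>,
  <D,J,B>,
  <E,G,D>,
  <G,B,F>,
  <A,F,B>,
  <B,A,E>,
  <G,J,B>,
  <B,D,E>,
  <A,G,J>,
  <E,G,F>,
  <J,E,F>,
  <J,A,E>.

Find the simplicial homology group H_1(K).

H_1 = Z^2.

Fix the vertex order A < B < D < E < F < G < J and write every simplex with vertices in increasing order. Then dim K = 2 and the simplices of K are:

  0-simplices (7): A, B, D, E, F, G, J
  1-simplices (21): AB, AD, AE, AF, AG, AJ, BD, BE, BF, BG, BJ, DE, DF, DG, DJ, EF, EG, EJ, FG, FJ, GJ
  2-simplices (14): ABE, ABF, ADF, ADG, AEJ, AGJ, BDE, BDJ, BFG, BGJ, DEG, DFJ, EFG, EFJ

giving chain groups C_0 ≅ Z^7, C_1 ≅ Z^21, C_2 ≅ Z^14.

The boundary map ∂_1: C_1 → C_0 maps an edge to its endpoints' difference, ∂[p,q] = q − p.
This gives a 7×21 integer matrix of rank 6; reducing to Smith normal form yields diagonal entries (1,1,1,1,1,1).

Boundary ∂_2: C_2 → C_1 acts by ∂[p,q,r] = [q,r] − [p,r] + [p,q]. For instance
  ∂BDE = DE − BE + BD,
  ∂DEG = EG − DG + DE.
The 21×14 boundary matrix has rank 13 and Smith normal form diag(1,1,1,1,1,1,1,1,1,1,1,1,1).

From H_k ≅ ker(∂_k) / im(∂_{k+1}) we obtain:

  H_1: rank ker ∂_1 − rank ∂_2 = (21 − 6) − 13 = 2, and the invariant factors of ∂_2 are all 1, so H_1 ≅ Z^2.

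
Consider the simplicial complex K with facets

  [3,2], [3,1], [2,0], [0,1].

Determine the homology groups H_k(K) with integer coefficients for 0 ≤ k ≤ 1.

Order the vertices as 0 < 1 < 2 < 3. Listing each simplex with vertices in this order, K has dimension 1 with simplices:

  0-simplices (4): [0], [1], [2], [3]
  1-simplices (4): [0,1], [0,2], [1,3], [2,3]

giving chain groups C_0 ≅ Z^4, C_1 ≅ Z^4.

The boundary map ∂_1: C_1 → C_0 sends each edge [p,q] (with p < q) to q − p.
The 4×4 boundary matrix has rank 3 and Smith normal form diag(1,1,1).

Computing H_k = (kernel of ∂_k) / (image of ∂_{k+1}):

  H_0: rank C_0 − rank ∂_1 = 4 − 3 = 1, and the invariant factors of ∂_1 are all 1, so H_0 ≅ Z.
  H_1: rank ker ∂_1 − rank ∂_2 = (4 − 3) − 0 = 1, and there is no ∂_2, so H_1 ≅ Z.

As a check, the Euler characteristic is 4 − 4 = 0, which agrees with 1 − 1 = 0.

H_0 ≅ Z,  H_1 ≅ Z.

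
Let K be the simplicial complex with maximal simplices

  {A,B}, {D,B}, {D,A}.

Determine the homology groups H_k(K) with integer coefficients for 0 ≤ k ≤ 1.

Take the total order A < B < D on the vertex set. Then K (dimension 1) consists of the simplices:

  0-simplices (3): A, B, D
  1-simplices (3): AB, AD, BD

Hence C_0 ≅ Z^3, C_1 ≅ Z^3.

The boundary map ∂_1: C_1 → C_0 is given by ∂[p,q] = [q] − [p]. For instance
  ∂BD = D − B.
The 3×3 boundary matrix has rank 2 and Smith normal form diag(1,1).

Computing H_k = (kernel of ∂_k) / (image of ∂_{k+1}):

  H_0: rank C_0 − rank ∂_1 = 3 − 2 = 1, and the invariant factors of ∂_1 are all 1, so H_0 ≅ Z.
  H_1: rank ker ∂_1 − rank ∂_2 = (3 − 2) − 0 = 1, and there is no ∂_2, so H_1 ≅ Z.

(K is a triangulation of the circle S^1.)

H_0 ≅ Z,  H_1 ≅ Z.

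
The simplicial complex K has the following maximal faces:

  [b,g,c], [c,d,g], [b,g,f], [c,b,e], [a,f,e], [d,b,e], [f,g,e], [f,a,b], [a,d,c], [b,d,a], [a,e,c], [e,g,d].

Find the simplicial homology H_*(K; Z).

H_0 ≅ Z,  H_1 ≅ Z/2,  H_2 = 0.

Order the vertices as a < b < c < d < e < f < g. Listing each simplex with vertices in this order, K has dimension 2 with simplices:

  0-simplices (7): a, b, c, d, e, f, g
  1-simplices (18): ab, ac, ad, ae, af, bc, bd, be, bf, bg, cd, ce, cg, de, dg, ef, eg, fg
  2-simplices (12): abd, abf, acd, ace, aef, bce, bcg, bde, bfg, cdg, deg, efg

Hence C_0 ≅ Z^7, C_1 ≅ Z^18, C_2 ≅ Z^12.

The boundary map ∂_1: C_1 → C_0 maps an edge to its endpoints' difference, ∂[p,q] = q − p. For instance
  ∂ab = b − a.
This gives a 7×18 integer matrix of rank 6; reducing to Smith normal form yields diagonal entries (1,1,1,1,1,1).

The boundary map ∂_2: C_2 → C_1 maps a triangle to the signed sum of its edges. For instance
  ∂bfg = fg − bg + bf,
  ∂abd = bd − ad + ab.
The 18×12 boundary matrix has rank 12 and Smith normal form diag(1,1,1,1,1,1,1,1,1,1,1,2).

Computing H_k = (kernel of ∂_k) / (image of ∂_{k+1}):

  H_0: rank C_0 − rank ∂_1 = 7 − 6 = 1, and the invariant factors of ∂_1 are all 1, so H_0 ≅ Z.
  H_1: rank ker ∂_1 − rank ∂_2 = (18 − 6) − 12 = 0, and ∂_2 has invariant factor 2 > 1, so H_1 ≅ Z/2.
  H_2: rank ker ∂_2 − rank ∂_3 = (12 − 12) − 0 = 0, and there is no ∂_3, so H_2 ≅ 0.

(K is a triangulation of the real projective plane RP^2.)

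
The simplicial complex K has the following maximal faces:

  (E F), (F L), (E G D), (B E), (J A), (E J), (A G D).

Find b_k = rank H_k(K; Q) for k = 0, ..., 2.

b_0 = 1, b_1 = 1, b_2 = 0.

Order the vertices as A < B < D < E < F < G < J < L. Listing each simplex with vertices in this order, K has dimension 2 with simplices:

  0-simplices (8): A, B, D, E, F, G, J, L
  1-simplices (10): AD, AG, AJ, BE, DE, DG, EF, EG, EJ, FL
  2-simplices (2): ADG, DEG

giving chain groups C_0 ≅ Z^8, C_1 ≅ Z^10, C_2 ≅ Z^2.

∂_1: C_1 → C_0 maps an edge to its endpoints' difference, ∂[p,q] = q − p.
The resulting 8×10 matrix has rank 7, and its Smith normal form has invariant factors (1,1,1,1,1,1,1).

∂_2: C_2 → C_1 acts by ∂[p,q,r] = [q,r] − [p,r] + [p,q]. For instance
  ∂DEG = EG − DG + DE,
  ∂ADG = DG − AG + AD.
The resulting 10×2 matrix has rank 2, and its Smith normal form has invariant factors (1,1).

Now H_k = ker ∂_k / im ∂_{k+1}, so:

  H_0: rank C_0 − rank ∂_1 = 8 − 7 = 1, and the invariant factors of ∂_1 are all 1, so H_0 ≅ Z.
  H_1: rank ker ∂_1 − rank ∂_2 = (10 − 7) − 2 = 1, and the invariant factors of ∂_2 are all 1, so H_1 ≅ Z.
  H_2: rank ker ∂_2 − rank ∂_3 = (2 − 2) − 0 = 0, and there is no ∂_3, so H_2 ≅ 0.

As a check, the Euler characteristic is 8 − 10 + 2 = 0, which agrees with 1 − 1 + 0 = 0.

Hence the Betti numbers are b_0 = 1, b_1 = 1, b_2 = 0.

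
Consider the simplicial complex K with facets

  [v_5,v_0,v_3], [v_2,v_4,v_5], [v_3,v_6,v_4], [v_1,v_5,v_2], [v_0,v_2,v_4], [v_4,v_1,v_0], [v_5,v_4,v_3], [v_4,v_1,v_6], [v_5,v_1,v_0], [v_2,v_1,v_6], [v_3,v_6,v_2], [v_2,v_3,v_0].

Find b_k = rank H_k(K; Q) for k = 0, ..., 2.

b_0 = 1, b_1 = 0, b_2 = 0.

K has 7 vertices, 18 edges, 12 triangles.
rank ∂_0 = 0, rank ∂_1 = 6 ⇒ b_0 = 7 − 0 − 6 = 1; all invariant factors of ∂_1 are 1 so no torsion. So H_0 = Z.
rank ∂_1 = 6, rank ∂_2 = 12 ⇒ b_1 = 18 − 6 − 12 = 0; ∂_2 has invariant factor(s) [2] giving torsion. So H_1 = Z/2.
rank ∂_2 = 12, rank ∂_3 = 0 ⇒ b_2 = 12 − 12 − 0 = 0. So H_2 = 0.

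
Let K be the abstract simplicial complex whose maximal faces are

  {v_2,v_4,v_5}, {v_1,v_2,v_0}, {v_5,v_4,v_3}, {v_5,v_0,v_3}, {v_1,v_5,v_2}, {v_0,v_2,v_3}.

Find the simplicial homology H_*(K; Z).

We work with the vertex ordering v_0 < v_1 < v_2 < v_3 < v_4 < v_5. The simplices of K, each written with vertices in increasing order, are:

  0-simplices (6): [v_0], [v_1], [v_2], [v_3], [v_4], [v_5]
  1-simplices (12): [v_0,v_1], [v_0,v_2], [v_0,v_3], [v_0,v_5], [v_1,v_2], [v_1,v_5], [v_2,v_3], [v_2,v_4], [v_2,v_5], [v_3,v_4], [v_3,v_5], [v_4,v_5]
  2-simplices (6): [v_0,v_1,v_2], [v_0,v_2,v_3], [v_0,v_3,v_5], [v_1,v_2,v_5], [v_2,v_4,v_5], [v_3,v_4,v_5]

giving chain groups C_0 ≅ Z^6, C_1 ≅ Z^12, C_2 ≅ Z^6.

The boundary map ∂_1: C_1 → C_0 maps an edge to its endpoints' difference, ∂[p,q] = q − p. For instance
  ∂[v_3,v_4] = [v_4] − [v_3].
The resulting 6×12 matrix has rank 5, and its Smith normal form has invariant factors (1,1,1,1,1).

∂_2: C_2 → C_1 sends each 2-simplex [p,q,r] to [q,r] − [p,r] + [p,q]. For instance
  ∂[v_3,v_4,v_5] = [v_4,v_5] − [v_3,v_5] + [v_3,v_4],
  ∂[v_0,v_1,v_2] = [v_1,v_2] − [v_0,v_2] + [v_0,v_1].
The 12×6 boundary matrix has rank 6 and Smith normal form diag(1,1,1,1,1,1).

Computing H_k = (kernel of ∂_k) / (image of ∂_{k+1}):

  H_0: rank C_0 − rank ∂_1 = 6 − 5 = 1, and the invariant factors of ∂_1 are all 1, so H_0 = Z.
  H_1: rank ker ∂_1 − rank ∂_2 = (12 − 5) − 6 = 1, and the invariant factors of ∂_2 are all 1, so H_1 = Z.
  H_2: rank ker ∂_2 − rank ∂_3 = (6 − 6) − 0 = 0, and there is no ∂_3, so H_2 = 0.

(K is a triangulation of the cylinder S^1 x I.)

H_0 ≅ Z,  H_1 ≅ Z,  H_2 = 0.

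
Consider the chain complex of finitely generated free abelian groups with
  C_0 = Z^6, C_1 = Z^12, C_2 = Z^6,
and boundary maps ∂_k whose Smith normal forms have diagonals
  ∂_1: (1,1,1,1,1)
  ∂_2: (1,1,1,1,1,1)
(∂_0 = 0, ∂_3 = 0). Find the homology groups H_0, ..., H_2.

H_0 = Z,  H_1 = Z,  H_2 = 0.

H_0: b_0 = 6 − 0 − 5 = 1; torsion from ∂_1 factors > 1: none. So H_0 = Z.
H_1: b_1 = 12 − 5 − 6 = 1; torsion from ∂_2 factors > 1: none. So H_1 = Z.
H_2: b_2 = 6 − 6 − 0 = 0; torsion from ∂_3 factors > 1: none. So H_2 = 0.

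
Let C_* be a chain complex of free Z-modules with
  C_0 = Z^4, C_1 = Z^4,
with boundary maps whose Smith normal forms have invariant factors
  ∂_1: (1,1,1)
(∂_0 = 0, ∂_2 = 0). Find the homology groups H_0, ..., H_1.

H_0 = Z,  H_1 = Z.

H_0: b_0 = 4 − 0 − 3 = 1; torsion from ∂_1 factors > 1: none. So H_0 = Z.
H_1: b_1 = 4 − 3 − 0 = 1; torsion from ∂_2 factors > 1: none. So H_1 = Z.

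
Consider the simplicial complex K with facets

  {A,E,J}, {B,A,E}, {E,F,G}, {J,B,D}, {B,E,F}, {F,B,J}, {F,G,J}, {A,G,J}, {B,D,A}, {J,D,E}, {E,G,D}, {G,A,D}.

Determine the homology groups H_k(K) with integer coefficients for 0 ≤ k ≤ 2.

H_0 = Z,  H_1 = Z/2,  H_2 = 0.

Order the vertices as A < B < D < E < F < G < J. Listing each simplex with vertices in this order, K has dimension 2 with simplices:

  0-simplices (7): A, B, D, E, F, G, J
  1-simplices (18): AB, AD, AE, AG, AJ, BD, BE, BF, BJ, DE, DG, DJ, EF, EG, EJ, FG, FJ, GJ
  2-simplices (12): ABD, ABE, ADG, AEJ, AGJ, BDJ, BEF, BFJ, DEG, DEJ, EFG, FGJ

Hence C_0 ≅ Z^7, C_1 ≅ Z^18, C_2 ≅ Z^12.

∂_1: C_1 → C_0 sends each edge [p,q] (with p < q) to q − p.
As a 7×18 matrix over Z this has rank 6, with invariant factors (1,1,1,1,1,1).

The boundary map ∂_2: C_2 → C_1 acts by ∂[p,q,r] = [q,r] − [p,r] + [p,q]. For instance
  ∂DEG = EG − DG + DE,
  ∂AGJ = GJ − AJ + AG.
This gives a 18×12 integer matrix of rank 12; reducing to Smith normal form yields diagonal entries (1,1,1,1,1,1,1,1,1,1,1,2).

From H_k ≅ ker(∂_k) / im(∂_{k+1}) we obtain:

  H_0: rank C_0 − rank ∂_1 = 7 − 6 = 1, and the invariant factors of ∂_1 are all 1, so H_0 = Z.
  H_1: rank ker ∂_1 − rank ∂_2 = (18 − 6) − 12 = 0, and ∂_2 has invariant factor 2 > 1, so H_1 = Z/2.
  H_2: rank ker ∂_2 − rank ∂_3 = (12 − 12) − 0 = 0, and there is no ∂_3, so H_2 = 0.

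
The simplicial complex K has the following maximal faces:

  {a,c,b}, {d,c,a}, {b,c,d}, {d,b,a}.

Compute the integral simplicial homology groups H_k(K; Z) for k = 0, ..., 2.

K has 4 vertices, 6 edges, 4 triangles.
rank ∂_0 = 0, rank ∂_1 = 3 ⇒ b_0 = 4 − 0 − 3 = 1; all invariant factors of ∂_1 are 1 so no torsion. So H_0 ≅ Z.
rank ∂_1 = 3, rank ∂_2 = 3 ⇒ b_1 = 6 − 3 − 3 = 0; all invariant factors of ∂_2 are 1 so no torsion. So H_1 ≅ 0.
rank ∂_2 = 3, rank ∂_3 = 0 ⇒ b_2 = 4 − 3 − 0 = 1. So H_2 ≅ Z.

H_0 ≅ Z,  H_1 = 0,  H_2 ≅ Z.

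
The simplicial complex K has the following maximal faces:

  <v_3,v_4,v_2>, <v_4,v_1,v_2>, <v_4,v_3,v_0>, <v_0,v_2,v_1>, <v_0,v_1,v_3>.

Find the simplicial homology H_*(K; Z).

H_0 ≅ Z,  H_1 ≅ Z,  H_2 = 0.

We work with the vertex ordering v_0 < v_1 < v_2 < v_3 < v_4. The simplices of K, each written with vertices in increasing order, are:

  0-simplices (5): [v_0], [v_1], [v_2], [v_3], [v_4]
  1-simplices (10): [v_0,v_1], [v_0,v_2], [v_0,v_3], [v_0,v_4], [v_1,v_2], [v_1,v_3], [v_1,v_4], [v_2,v_3], [v_2,v_4], [v_3,v_4]
  2-simplices (5): [v_0,v_1,v_2], [v_0,v_1,v_3], [v_0,v_3,v_4], [v_1,v_2,v_4], [v_2,v_3,v_4]

giving chain groups C_0 ≅ Z^5, C_1 ≅ Z^10, C_2 ≅ Z^5.

∂_1: C_1 → C_0 maps an edge to its endpoints' difference, ∂[p,q] = q − p.
The 5×10 boundary matrix has rank 4 and Smith normal form diag(1,1,1,1).

Boundary ∂_2: C_2 → C_1 sends each 2-simplex [p,q,r] to [q,r] − [p,r] + [p,q]. For instance
  ∂[v_2,v_3,v_4] = [v_3,v_4] − [v_2,v_4] + [v_2,v_3],
  ∂[v_1,v_2,v_4] = [v_2,v_4] − [v_1,v_4] + [v_1,v_2].
This gives a 10×5 integer matrix of rank 5; reducing to Smith normal form yields diagonal entries (1,1,1,1,1).

Computing H_k = (kernel of ∂_k) / (image of ∂_{k+1}):

  H_0: rank C_0 − rank ∂_1 = 5 − 4 = 1, and the invariant factors of ∂_1 are all 1, so H_0 ≅ Z.
  H_1: rank ker ∂_1 − rank ∂_2 = (10 − 4) − 5 = 1, and the invariant factors of ∂_2 are all 1, so H_1 ≅ Z.
  H_2: rank ker ∂_2 − rank ∂_3 = (5 − 5) − 0 = 0, and there is no ∂_3, so H_2 ≅ 0.

As a check, the Euler characteristic is 5 − 10 + 5 = 0, which agrees with 1 − 1 + 0 = 0.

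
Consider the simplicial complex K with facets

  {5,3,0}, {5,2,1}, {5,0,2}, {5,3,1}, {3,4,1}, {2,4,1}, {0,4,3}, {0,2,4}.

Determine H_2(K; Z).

Fix the vertex order 0 < 1 < 2 < 3 < 4 < 5 and write every simplex with vertices in increasing order. Then dim K = 2 and the simplices of K are:

  0-simplices (6): [0], [1], [2], [3], [4], [5]
  1-simplices (12): [0,2], [0,3], [0,4], [0,5], [1,2], [1,3], [1,4], [1,5], [2,4], [2,5], [3,4], [3,5]
  2-simplices (8): [0,2,4], [0,2,5], [0,3,4], [0,3,5], [1,2,4], [1,2,5], [1,3,4], [1,3,5]

giving chain groups C_0 ≅ Z^6, C_1 ≅ Z^12, C_2 ≅ Z^8.

The boundary map ∂_1: C_1 → C_0 sends each edge [p,q] (with p < q) to q − p.
The resulting 6×12 matrix has rank 5, and its Smith normal form has invariant factors (1,1,1,1,1).

Boundary ∂_2: C_2 → C_1 maps a triangle to the signed sum of its edges. For instance
  ∂[1,2,4] = [2,4] − [1,4] + [1,2],
  ∂[0,2,5] = [2,5] − [0,5] + [0,2].
As a 12×8 matrix over Z this has rank 7, with invariant factors (1,1,1,1,1,1,1).

Computing H_k = (kernel of ∂_k) / (image of ∂_{k+1}):

  H_2: rank ker ∂_2 − rank ∂_3 = (8 − 7) − 0 = 1, and there is no ∂_3, so H_2 = Z.

(K is a triangulation of the 2-sphere S^2.)

H_2 ≅ Z.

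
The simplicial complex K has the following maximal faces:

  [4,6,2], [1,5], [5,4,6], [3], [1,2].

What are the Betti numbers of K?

b_0 = 2, b_1 = 1, b_2 = 0.

We work with the vertex ordering 1 < 2 < 3 < 4 < 5 < 6. The simplices of K, each written with vertices in increasing order, are:

  0-simplices (6): [1], [2], [3], [4], [5], [6]
  1-simplices (7): [1,2], [1,5], [2,4], [2,6], [4,5], [4,6], [5,6]
  2-simplices (2): [2,4,6], [4,5,6]

Hence C_0 ≅ Z^6, C_1 ≅ Z^7, C_2 ≅ Z^2.

The boundary map ∂_1: C_1 → C_0 is given by ∂[p,q] = [q] − [p].
This gives a 6×7 integer matrix of rank 4; reducing to Smith normal form yields diagonal entries (1,1,1,1).

The boundary map ∂_2: C_2 → C_1 maps a triangle to the signed sum of its edges. For instance
  ∂[2,4,6] = [4,6] − [2,6] + [2,4],
  ∂[4,5,6] = [5,6] − [4,6] + [4,5].
As a 7×2 matrix over Z this has rank 2, with invariant factors (1,1).

From H_k ≅ ker(∂_k) / im(∂_{k+1}) we obtain:

  H_0: rank C_0 − rank ∂_1 = 6 − 4 = 2, and the invariant factors of ∂_1 are all 1, so H_0 ≅ Z^2.
  H_1: rank ker ∂_1 − rank ∂_2 = (7 − 4) − 2 = 1, and the invariant factors of ∂_2 are all 1, so H_1 ≅ Z.
  H_2: rank ker ∂_2 − rank ∂_3 = (2 − 2) − 0 = 0, and there is no ∂_3, so H_2 ≅ 0.

As a check, the Euler characteristic is 6 − 7 + 2 = 1, which agrees with 2 − 1 + 0 = 1.

Hence the Betti numbers are b_0 = 2, b_1 = 1, b_2 = 0.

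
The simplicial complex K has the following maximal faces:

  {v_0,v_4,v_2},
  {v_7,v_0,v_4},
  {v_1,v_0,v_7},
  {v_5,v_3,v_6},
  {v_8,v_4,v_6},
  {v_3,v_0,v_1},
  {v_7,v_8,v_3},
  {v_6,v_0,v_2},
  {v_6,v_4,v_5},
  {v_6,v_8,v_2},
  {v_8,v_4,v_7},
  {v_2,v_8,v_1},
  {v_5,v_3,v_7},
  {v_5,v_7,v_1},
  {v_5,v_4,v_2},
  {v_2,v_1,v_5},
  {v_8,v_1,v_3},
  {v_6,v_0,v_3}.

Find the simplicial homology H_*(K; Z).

H_0 = Z,  H_1 = Z × Z/2,  H_2 = 0.

Take the total order v_0 < v_1 < v_2 < v_3 < v_4 < v_5 < v_6 < v_7 < v_8 on the vertex set. Then K (dimension 2) consists of the simplices:

  0-simplices (9): [v_0], [v_1], [v_2], [v_3], [v_4], [v_5], [v_6], [v_7], [v_8]
  1-simplices (27): (27 of them)
  2-simplices (18): (18 of them)

giving chain groups C_0 ≅ Z^9, C_1 ≅ Z^27, C_2 ≅ Z^18.

Boundary ∂_1: C_1 → C_0 is given by ∂[p,q] = [q] − [p].
The 9×27 boundary matrix has rank 8 and Smith normal form diag(1,1,1,1,1,1,1,1).

Boundary ∂_2: C_2 → C_1 acts by ∂[p,q,r] = [q,r] − [p,r] + [p,q]. For instance
  ∂[v_4,v_5,v_6] = [v_5,v_6] − [v_4,v_6] + [v_4,v_5],
  ∂[v_4,v_7,v_8] = [v_7,v_8] − [v_4,v_8] + [v_4,v_7].
The resulting 27×18 matrix has rank 18, and its Smith normal form has invariant factors (1,1,1,1,1,1,1,1,1,1,1,1,1,1,1,1,1,2).

From H_k ≅ ker(∂_k) / im(∂_{k+1}) we obtain:

  H_0: rank C_0 − rank ∂_1 = 9 − 8 = 1, and the invariant factors of ∂_1 are all 1, so H_0 = Z.
  H_1: rank ker ∂_1 − rank ∂_2 = (27 − 8) − 18 = 1, and ∂_2 has invariant factor 2 > 1, so H_1 = Z × Z/2.
  H_2: rank ker ∂_2 − rank ∂_3 = (18 − 18) − 0 = 0, and there is no ∂_3, so H_2 = 0.

(K is a triangulation of the Klein bottle.)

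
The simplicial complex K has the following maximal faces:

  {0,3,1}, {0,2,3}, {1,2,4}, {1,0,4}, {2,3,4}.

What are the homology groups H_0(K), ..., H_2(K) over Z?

H_0 ≅ Z,  H_1 ≅ Z,  H_2 = 0.

Take the total order 0 < 1 < 2 < 3 < 4 on the vertex set. Then K (dimension 2) consists of the simplices:

  0-simplices (5): [0], [1], [2], [3], [4]
  1-simplices (10): [0,1], [0,2], [0,3], [0,4], [1,2], [1,3], [1,4], [2,3], [2,4], [3,4]
  2-simplices (5): [0,1,3], [0,1,4], [0,2,3], [1,2,4], [2,3,4]

Hence C_0 ≅ Z^5, C_1 ≅ Z^10, C_2 ≅ Z^5.

The boundary map ∂_1: C_1 → C_0 sends each edge [p,q] (with p < q) to q − p. For instance
  ∂[1,3] = [3] − [1].
The 5×10 boundary matrix has rank 4 and Smith normal form diag(1,1,1,1).

Boundary ∂_2: C_2 → C_1 maps a triangle to the signed sum of its edges. For instance
  ∂[0,1,3] = [1,3] − [0,3] + [0,1],
  ∂[0,2,3] = [2,3] − [0,3] + [0,2].
The resulting 10×5 matrix has rank 5, and its Smith normal form has invariant factors (1,1,1,1,1).

Reading off H_k = ker ∂_k / im ∂_{k+1}:

  H_0: rank C_0 − rank ∂_1 = 5 − 4 = 1, and the invariant factors of ∂_1 are all 1, so H_0 ≅ Z.
  H_1: rank ker ∂_1 − rank ∂_2 = (10 − 4) − 5 = 1, and the invariant factors of ∂_2 are all 1, so H_1 ≅ Z.
  H_2: rank ker ∂_2 − rank ∂_3 = (5 − 5) − 0 = 0, and there is no ∂_3, so H_2 ≅ 0.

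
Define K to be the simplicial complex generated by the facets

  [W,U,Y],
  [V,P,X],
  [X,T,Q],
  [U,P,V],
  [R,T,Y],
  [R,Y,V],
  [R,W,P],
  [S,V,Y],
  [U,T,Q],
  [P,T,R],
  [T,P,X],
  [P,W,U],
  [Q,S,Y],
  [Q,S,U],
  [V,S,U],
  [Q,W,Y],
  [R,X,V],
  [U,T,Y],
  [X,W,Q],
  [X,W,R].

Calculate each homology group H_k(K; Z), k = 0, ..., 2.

We work with the vertex ordering P < Q < R < S < T < U < V < W < X < Y. The simplices of K, each written with vertices in increasing order, are:

  0-simplices (10): P, Q, R, S, T, U, V, W, X, Y
  1-simplices (30): PR, PT, PU, PV, PW, PX, QS, QT, QU, QW, QX, QY, RT, RV, RW, RX, RY, SU, SV, SY, TU, TX, TY, UV, UW, UY, VX, VY, WX, WY
  2-simplices (20): PRT, PRW, PTX, PUV, PUW, PVX, QSU, QSY, QTU, QTX, QWX, QWY, RTY, RVX, RVY, RWX, SUV, SVY, TUY, UWY

giving chain groups C_0 ≅ Z^10, C_1 ≅ Z^30, C_2 ≅ Z^20.

The boundary map ∂_1: C_1 → C_0 is given by ∂[p,q] = [q] − [p].
The resulting 10×30 matrix has rank 9, and its Smith normal form has invariant factors (1,1,1,1,1,1,1,1,1).

Boundary ∂_2: C_2 → C_1 sends each 2-simplex [p,q,r] to [q,r] − [p,r] + [p,q]. For instance
  ∂PVX = VX − PX + PV,
  ∂SUV = UV − SV + SU.
As a 30×20 matrix over Z this has rank 20, with invariant factors (1,1,1,1,1,1,1,1,1,1,1,1,1,1,1,1,1,1,1,2).

From H_k ≅ ker(∂_k) / im(∂_{k+1}) we obtain:

  H_0: rank C_0 − rank ∂_1 = 10 − 9 = 1, and the invariant factors of ∂_1 are all 1, so H_0 = Z.
  H_1: rank ker ∂_1 − rank ∂_2 = (30 − 9) − 20 = 1, and ∂_2 has invariant factor 2 > 1, so H_1 = Z × Z/2.
  H_2: rank ker ∂_2 − rank ∂_3 = (20 − 20) − 0 = 0, and there is no ∂_3, so H_2 = 0.

H_0 ≅ Z,  H_1 ≅ Z × Z/2,  H_2 = 0.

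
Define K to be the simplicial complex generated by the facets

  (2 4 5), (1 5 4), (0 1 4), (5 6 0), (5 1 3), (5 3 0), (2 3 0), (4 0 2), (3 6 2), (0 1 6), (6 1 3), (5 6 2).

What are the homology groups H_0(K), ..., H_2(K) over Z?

H_0 = Z,  H_1 = Z/2,  H_2 = 0.

Order the vertices as 0 < 1 < 2 < 3 < 4 < 5 < 6. Listing each simplex with vertices in this order, K has dimension 2 with simplices:

  0-simplices (7): [0], [1], [2], [3], [4], [5], [6]
  1-simplices (18): [0,1], [0,2], [0,3], [0,4], [0,5], [0,6], [1,3], [1,4], [1,5], [1,6], [2,3], [2,4], [2,5], [2,6], [3,5], [3,6], [4,5], [5,6]
  2-simplices (12): [0,1,4], [0,1,6], [0,2,3], [0,2,4], [0,3,5], [0,5,6], [1,3,5], [1,3,6], [1,4,5], [2,3,6], [2,4,5], [2,5,6]

Hence C_0 ≅ Z^7, C_1 ≅ Z^18, C_2 ≅ Z^12.

The boundary map ∂_1: C_1 → C_0 is given by ∂[p,q] = [q] − [p].
This gives a 7×18 integer matrix of rank 6; reducing to Smith normal form yields diagonal entries (1,1,1,1,1,1).

∂_2: C_2 → C_1 maps a triangle to the signed sum of its edges. For instance
  ∂[1,4,5] = [4,5] − [1,5] + [1,4],
  ∂[2,5,6] = [5,6] − [2,6] + [2,5].
This gives a 18×12 integer matrix of rank 12; reducing to Smith normal form yields diagonal entries (1,1,1,1,1,1,1,1,1,1,1,2).

From H_k ≅ ker(∂_k) / im(∂_{k+1}) we obtain:

  H_0: rank C_0 − rank ∂_1 = 7 − 6 = 1, and the invariant factors of ∂_1 are all 1, so H_0 = Z.
  H_1: rank ker ∂_1 − rank ∂_2 = (18 − 6) − 12 = 0, and ∂_2 has invariant factor 2 > 1, so H_1 = Z/2.
  H_2: rank ker ∂_2 − rank ∂_3 = (12 − 12) − 0 = 0, and there is no ∂_3, so H_2 = 0.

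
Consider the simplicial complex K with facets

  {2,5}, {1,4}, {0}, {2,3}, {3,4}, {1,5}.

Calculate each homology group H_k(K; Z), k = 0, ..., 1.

H_0 = Z^2,  H_1 = Z.

Order the vertices as 0 < 1 < 2 < 3 < 4 < 5. Listing each simplex with vertices in this order, K has dimension 1 with simplices:

  0-simplices (6): [0], [1], [2], [3], [4], [5]
  1-simplices (5): [1,4], [1,5], [2,3], [2,5], [3,4]

so the chain groups are C_0 ≅ Z^6, C_1 ≅ Z^5.

Boundary ∂_1: C_1 → C_0 is given by ∂[p,q] = [q] − [p]. For instance
  ∂[1,4] = [4] − [1].
This gives a 6×5 integer matrix of rank 4; reducing to Smith normal form yields diagonal entries (1,1,1,1).

Computing H_k = (kernel of ∂_k) / (image of ∂_{k+1}):

  H_0: rank C_0 − rank ∂_1 = 6 − 4 = 2, and the invariant factors of ∂_1 are all 1, so H_0 ≅ Z^2.
  H_1: rank ker ∂_1 − rank ∂_2 = (5 − 4) − 0 = 1, and there is no ∂_2, so H_1 ≅ Z.

As a check, the Euler characteristic is 6 − 5 = 1, which agrees with 2 − 1 = 1.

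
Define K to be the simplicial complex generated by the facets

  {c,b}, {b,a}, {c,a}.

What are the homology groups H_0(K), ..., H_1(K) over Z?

Fix the vertex order a < b < c and write every simplex with vertices in increasing order. Then dim K = 1 and the simplices of K are:

  0-simplices (3): a, b, c
  1-simplices (3): ab, ac, bc

Hence C_0 ≅ Z^3, C_1 ≅ Z^3.

Boundary ∂_1: C_1 → C_0 maps an edge to its endpoints' difference, ∂[p,q] = q − p.
This gives a 3×3 integer matrix of rank 2; reducing to Smith normal form yields diagonal entries (1,1).

Reading off H_k = ker ∂_k / im ∂_{k+1}:

  H_0: rank C_0 − rank ∂_1 = 3 − 2 = 1, and the invariant factors of ∂_1 are all 1, so H_0 ≅ Z.
  H_1: rank ker ∂_1 − rank ∂_2 = (3 − 2) − 0 = 1, and there is no ∂_2, so H_1 ≅ Z.

H_0 ≅ Z,  H_1 ≅ Z.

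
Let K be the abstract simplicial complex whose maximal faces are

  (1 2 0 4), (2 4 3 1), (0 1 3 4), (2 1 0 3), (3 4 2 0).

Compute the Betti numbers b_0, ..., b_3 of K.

b_0 = 1, b_1 = 0, b_2 = 0, b_3 = 1.

Take the total order 0 < 1 < 2 < 3 < 4 on the vertex set. Then K (dimension 3) consists of the simplices:

  0-simplices (5): [0], [1], [2], [3], [4]
  1-simplices (10): [0,1], [0,2], [0,3], [0,4], [1,2], [1,3], [1,4], [2,3], [2,4], [3,4]
  2-simplices (10): [0,1,2], [0,1,3], [0,1,4], [0,2,3], [0,2,4], [0,3,4], [1,2,3], [1,2,4], [1,3,4], [2,3,4]
  3-simplices (5): [0,1,2,3], [0,1,2,4], [0,1,3,4], [0,2,3,4], [1,2,3,4]

giving chain groups C_0 ≅ Z^5, C_1 ≅ Z^10, C_2 ≅ Z^10, C_3 ≅ Z^5.

∂_1: C_1 → C_0 maps an edge to its endpoints' difference, ∂[p,q] = q − p. For instance
  ∂[2,4] = [4] − [2].
The 5×10 boundary matrix has rank 4 and Smith normal form diag(1,1,1,1).

The boundary map ∂_2: C_2 → C_1 acts by ∂[p,q,r] = [q,r] − [p,r] + [p,q]. For instance
  ∂[0,1,4] = [1,4] − [0,4] + [0,1],
  ∂[0,1,2] = [1,2] − [0,2] + [0,1].
This gives a 10×10 integer matrix of rank 6; reducing to Smith normal form yields diagonal entries (1,1,1,1,1,1).

Boundary ∂_3: C_3 → C_2 sends each 3-simplex σ to the alternating sum Σ_i (−1)^i (σ with its i-th vertex removed). For instance
  ∂[1,2,3,4] = [2,3,4] − [1,3,4] + [1,2,4] − [1,2,3],
  ∂[0,1,2,3] = [1,2,3] − [0,2,3] + [0,1,3] − [0,1,2].
As a 10×5 matrix over Z this has rank 4, with invariant factors (1,1,1,1).

Computing H_k = (kernel of ∂_k) / (image of ∂_{k+1}):

  H_0: rank C_0 − rank ∂_1 = 5 − 4 = 1, and the invariant factors of ∂_1 are all 1, so H_0 ≅ Z.
  H_1: rank ker ∂_1 − rank ∂_2 = (10 − 4) − 6 = 0, and the invariant factors of ∂_2 are all 1, so H_1 ≅ 0.
  H_2: rank ker ∂_2 − rank ∂_3 = (10 − 6) − 4 = 0, and the invariant factors of ∂_3 are all 1, so H_2 ≅ 0.
  H_3: rank ker ∂_3 − rank ∂_4 = (5 − 4) − 0 = 1, and there is no ∂_4, so H_3 ≅ Z.

As a check, the Euler characteristic is 5 − 10 + 10 − 5 = 0, which agrees with 1 − 0 + 0 − 1 = 0.

Hence the Betti numbers are b_0 = 1, b_1 = 0, b_2 = 0, b_3 = 1.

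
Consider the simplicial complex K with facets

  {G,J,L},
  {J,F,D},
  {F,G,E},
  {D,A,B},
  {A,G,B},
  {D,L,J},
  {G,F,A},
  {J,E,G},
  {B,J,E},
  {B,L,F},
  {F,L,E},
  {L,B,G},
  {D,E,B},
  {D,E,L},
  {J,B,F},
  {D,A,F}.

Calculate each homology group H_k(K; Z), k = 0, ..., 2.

Take the total order A < B < D < E < F < G < J < L on the vertex set. Then K (dimension 2) consists of the simplices:

  0-simplices (8): A, B, D, E, F, G, J, L
  1-simplices (24): AB, AD, AF, AG, BD, BE, BF, BG, BJ, BL, DE, DF, DJ, DL, EF, EG, EJ, EL, FG, FJ, FL, GJ, GL, JL
  2-simplices (16): ABD, ABG, ADF, AFG, BDE, BEJ, BFJ, BFL, BGL, DEL, DFJ, DJL, EFG, EFL, EGJ, GJL

giving chain groups C_0 ≅ Z^8, C_1 ≅ Z^24, C_2 ≅ Z^16.

The boundary map ∂_1: C_1 → C_0 maps an edge to its endpoints' difference, ∂[p,q] = q − p. For instance
  ∂GL = L − G.
The resulting 8×24 matrix has rank 7, and its Smith normal form has invariant factors (1,1,1,1,1,1,1).

Boundary ∂_2: C_2 → C_1 maps a triangle to the signed sum of its edges. For instance
  ∂DEL = EL − DL + DE,
  ∂BGL = GL − BL + BG.
The resulting 24×16 matrix has rank 15, and its Smith normal form has invariant factors (1,1,1,1,1,1,1,1,1,1,1,1,1,1,1).

From H_k ≅ ker(∂_k) / im(∂_{k+1}) we obtain:

  H_0: rank C_0 − rank ∂_1 = 8 − 7 = 1, and the invariant factors of ∂_1 are all 1, so H_0 = Z.
  H_1: rank ker ∂_1 − rank ∂_2 = (24 − 7) − 15 = 2, and the invariant factors of ∂_2 are all 1, so H_1 = Z^2.
  H_2: rank ker ∂_2 − rank ∂_3 = (16 − 15) − 0 = 1, and there is no ∂_3, so H_2 = Z.

H_0 ≅ Z,  H_1 ≅ Z^2,  H_2 ≅ Z.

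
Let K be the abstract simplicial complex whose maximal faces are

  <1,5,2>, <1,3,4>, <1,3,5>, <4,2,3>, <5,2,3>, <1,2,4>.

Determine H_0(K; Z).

Order the vertices as 1 < 2 < 3 < 4 < 5. Listing each simplex with vertices in this order, K has dimension 2 with simplices:

  0-simplices (5): [1], [2], [3], [4], [5]
  1-simplices (9): [1,2], [1,3], [1,4], [1,5], [2,3], [2,4], [2,5], [3,4], [3,5]
  2-simplices (6): [1,2,4], [1,2,5], [1,3,4], [1,3,5], [2,3,4], [2,3,5]

so the chain groups are C_0 ≅ Z^5, C_1 ≅ Z^9, C_2 ≅ Z^6.

∂_1: C_1 → C_0 sends each edge [p,q] (with p < q) to q − p. For instance
  ∂[2,4] = [4] − [2].
The 5×9 boundary matrix has rank 4 and Smith normal form diag(1,1,1,1).

The boundary map ∂_2: C_2 → C_1 acts by ∂[p,q,r] = [q,r] − [p,r] + [p,q]. For instance
  ∂[1,2,4] = [2,4] − [1,4] + [1,2],
  ∂[2,3,5] = [3,5] − [2,5] + [2,3].
This gives a 9×6 integer matrix of rank 5; reducing to Smith normal form yields diagonal entries (1,1,1,1,1).

Now H_k = ker ∂_k / im ∂_{k+1}, so:

  H_0: rank C_0 − rank ∂_1 = 5 − 4 = 1, and the invariant factors of ∂_1 are all 1, so H_0 = Z.

H_0 = Z.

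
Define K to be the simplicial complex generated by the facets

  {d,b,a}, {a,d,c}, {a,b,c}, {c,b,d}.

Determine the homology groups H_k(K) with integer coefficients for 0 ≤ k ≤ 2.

Order the vertices as a < b < c < d. Listing each simplex with vertices in this order, K has dimension 2 with simplices:

  0-simplices (4): a, b, c, d
  1-simplices (6): ab, ac, ad, bc, bd, cd
  2-simplices (4): abc, abd, acd, bcd

so the chain groups are C_0 ≅ Z^4, C_1 ≅ Z^6, C_2 ≅ Z^4.

Boundary ∂_1: C_1 → C_0 sends each edge [p,q] (with p < q) to q − p.
As a 4×6 matrix over Z this has rank 3, with invariant factors (1,1,1).

The boundary map ∂_2: C_2 → C_1 maps a triangle to the signed sum of its edges. For instance
  ∂bcd = cd − bd + bc,
  ∂abd = bd − ad + ab.
The resulting 6×4 matrix has rank 3, and its Smith normal form has invariant factors (1,1,1).

From H_k ≅ ker(∂_k) / im(∂_{k+1}) we obtain:

  H_0: rank C_0 − rank ∂_1 = 4 − 3 = 1, and the invariant factors of ∂_1 are all 1, so H_0 = Z.
  H_1: rank ker ∂_1 − rank ∂_2 = (6 − 3) − 3 = 0, and the invariant factors of ∂_2 are all 1, so H_1 = 0.
  H_2: rank ker ∂_2 − rank ∂_3 = (4 − 3) − 0 = 1, and there is no ∂_3, so H_2 = Z.

(K is a triangulation of the 2-sphere S^2.)

H_0 = Z,  H_1 = 0,  H_2 = Z.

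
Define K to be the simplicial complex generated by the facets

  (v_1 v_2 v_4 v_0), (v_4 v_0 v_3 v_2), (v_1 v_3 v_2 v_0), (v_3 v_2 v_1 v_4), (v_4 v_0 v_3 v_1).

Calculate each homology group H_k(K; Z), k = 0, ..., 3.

Take the total order v_0 < v_1 < v_2 < v_3 < v_4 on the vertex set. Then K (dimension 3) consists of the simplices:

  0-simplices (5): [v_0], [v_1], [v_2], [v_3], [v_4]
  1-simplices (10): [v_0,v_1], [v_0,v_2], [v_0,v_3], [v_0,v_4], [v_1,v_2], [v_1,v_3], [v_1,v_4], [v_2,v_3], [v_2,v_4], [v_3,v_4]
  2-simplices (10): [v_0,v_1,v_2], [v_0,v_1,v_3], [v_0,v_1,v_4], [v_0,v_2,v_3], [v_0,v_2,v_4], [v_0,v_3,v_4], [v_1,v_2,v_3], [v_1,v_2,v_4], [v_1,v_3,v_4], [v_2,v_3,v_4]
  3-simplices (5): [v_0,v_1,v_2,v_3], [v_0,v_1,v_2,v_4], [v_0,v_1,v_3,v_4], [v_0,v_2,v_3,v_4], [v_1,v_2,v_3,v_4]

giving chain groups C_0 ≅ Z^5, C_1 ≅ Z^10, C_2 ≅ Z^10, C_3 ≅ Z^5.

Boundary ∂_1: C_1 → C_0 maps an edge to its endpoints' difference, ∂[p,q] = q − p. For instance
  ∂[v_1,v_3] = [v_3] − [v_1].
The resulting 5×10 matrix has rank 4, and its Smith normal form has invariant factors (1,1,1,1).

The boundary map ∂_2: C_2 → C_1 acts by ∂[p,q,r] = [q,r] − [p,r] + [p,q]. For instance
  ∂[v_2,v_3,v_4] = [v_3,v_4] − [v_2,v_4] + [v_2,v_3],
  ∂[v_0,v_1,v_2] = [v_1,v_2] − [v_0,v_2] + [v_0,v_1].
The resulting 10×10 matrix has rank 6, and its Smith normal form has invariant factors (1,1,1,1,1,1).

Boundary ∂_3: C_3 → C_2 sends each 3-simplex σ to the alternating sum Σ_i (−1)^i (σ with its i-th vertex removed). For instance
  ∂[v_0,v_2,v_3,v_4] = [v_2,v_3,v_4] − [v_0,v_3,v_4] + [v_0,v_2,v_4] − [v_0,v_2,v_3],
  ∂[v_0,v_1,v_2,v_3] = [v_1,v_2,v_3] − [v_0,v_2,v_3] + [v_0,v_1,v_3] − [v_0,v_1,v_2].
The resulting 10×5 matrix has rank 4, and its Smith normal form has invariant factors (1,1,1,1).

Now H_k = ker ∂_k / im ∂_{k+1}, so:

  H_0: rank C_0 − rank ∂_1 = 5 − 4 = 1, and the invariant factors of ∂_1 are all 1, so H_0 = Z.
  H_1: rank ker ∂_1 − rank ∂_2 = (10 − 4) − 6 = 0, and the invariant factors of ∂_2 are all 1, so H_1 = 0.
  H_2: rank ker ∂_2 − rank ∂_3 = (10 − 6) − 4 = 0, and the invariant factors of ∂_3 are all 1, so H_2 = 0.
  H_3: rank ker ∂_3 − rank ∂_4 = (5 − 4) − 0 = 1, and there is no ∂_4, so H_3 = Z.

As a check, the Euler characteristic is 5 − 10 + 10 − 5 = 0, which agrees with 1 − 0 + 0 − 1 = 0.

H_0 ≅ Z,  H_1 = 0,  H_2 = 0,  H_3 ≅ Z.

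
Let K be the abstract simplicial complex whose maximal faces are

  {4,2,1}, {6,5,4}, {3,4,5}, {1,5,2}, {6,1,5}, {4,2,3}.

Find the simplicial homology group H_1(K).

We work with the vertex ordering 1 < 2 < 3 < 4 < 5 < 6. The simplices of K, each written with vertices in increasing order, are:

  0-simplices (6): [1], [2], [3], [4], [5], [6]
  1-simplices (12): [1,2], [1,4], [1,5], [1,6], [2,3], [2,4], [2,5], [3,4], [3,5], [4,5], [4,6], [5,6]
  2-simplices (6): [1,2,4], [1,2,5], [1,5,6], [2,3,4], [3,4,5], [4,5,6]

Hence C_0 ≅ Z^6, C_1 ≅ Z^12, C_2 ≅ Z^6.

Boundary ∂_1: C_1 → C_0 is given by ∂[p,q] = [q] − [p]. For instance
  ∂[2,3] = [3] − [2].
This gives a 6×12 integer matrix of rank 5; reducing to Smith normal form yields diagonal entries (1,1,1,1,1).

Boundary ∂_2: C_2 → C_1 maps a triangle to the signed sum of its edges. For instance
  ∂[1,5,6] = [5,6] − [1,6] + [1,5],
  ∂[3,4,5] = [4,5] − [3,5] + [3,4].
The resulting 12×6 matrix has rank 6, and its Smith normal form has invariant factors (1,1,1,1,1,1).

Now H_k = ker ∂_k / im ∂_{k+1}, so:

  H_1: rank ker ∂_1 − rank ∂_2 = (12 − 5) − 6 = 1, and the invariant factors of ∂_2 are all 1, so H_1 = Z.

H_1 = Z.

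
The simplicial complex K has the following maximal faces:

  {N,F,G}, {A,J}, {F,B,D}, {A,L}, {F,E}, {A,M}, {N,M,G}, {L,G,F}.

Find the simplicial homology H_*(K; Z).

Order the vertices as A < B < D < E < F < G < J < L < M < N. Listing each simplex with vertices in this order, K has dimension 2 with simplices:

  0-simplices (10): A, B, D, E, F, G, J, L, M, N
  1-simplices (14): AJ, AL, AM, BD, BF, DF, EF, FG, FL, FN, GL, GM, GN, MN
  2-simplices (4): BDF, FGL, FGN, GMN

giving chain groups C_0 ≅ Z^10, C_1 ≅ Z^14, C_2 ≅ Z^4.

The boundary map ∂_1: C_1 → C_0 sends each edge [p,q] (with p < q) to q − p. For instance
  ∂GL = L − G.
This gives a 10×14 integer matrix of rank 9; reducing to Smith normal form yields diagonal entries (1,1,1,1,1,1,1,1,1).

The boundary map ∂_2: C_2 → C_1 maps a triangle to the signed sum of its edges. For instance
  ∂BDF = DF − BF + BD,
  ∂FGL = GL − FL + FG.
As a 14×4 matrix over Z this has rank 4, with invariant factors (1,1,1,1).

From H_k ≅ ker(∂_k) / im(∂_{k+1}) we obtain:

  H_0: rank C_0 − rank ∂_1 = 10 − 9 = 1, and the invariant factors of ∂_1 are all 1, so H_0 = Z.
  H_1: rank ker ∂_1 − rank ∂_2 = (14 − 9) − 4 = 1, and the invariant factors of ∂_2 are all 1, so H_1 = Z.
  H_2: rank ker ∂_2 − rank ∂_3 = (4 − 4) − 0 = 0, and there is no ∂_3, so H_2 = 0.

H_0 = Z,  H_1 = Z,  H_2 = 0.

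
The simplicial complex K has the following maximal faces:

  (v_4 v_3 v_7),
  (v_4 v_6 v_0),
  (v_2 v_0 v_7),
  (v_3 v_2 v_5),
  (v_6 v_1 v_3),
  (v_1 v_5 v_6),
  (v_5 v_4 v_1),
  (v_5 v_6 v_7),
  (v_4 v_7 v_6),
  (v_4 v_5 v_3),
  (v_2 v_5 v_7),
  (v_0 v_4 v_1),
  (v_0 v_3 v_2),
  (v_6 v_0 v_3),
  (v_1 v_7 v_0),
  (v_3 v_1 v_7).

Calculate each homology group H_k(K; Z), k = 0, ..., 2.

We work with the vertex ordering v_0 < v_1 < v_2 < v_3 < v_4 < v_5 < v_6 < v_7. The simplices of K, each written with vertices in increasing order, are:

  0-simplices (8): [v_0], [v_1], [v_2], [v_3], [v_4], [v_5], [v_6], [v_7]
  1-simplices (24): (24 of them)
  2-simplices (16): (16 of them)

so the chain groups are C_0 ≅ Z^8, C_1 ≅ Z^24, C_2 ≅ Z^16.

The boundary map ∂_1: C_1 → C_0 is given by ∂[p,q] = [q] − [p]. For instance
  ∂[v_1,v_3] = [v_3] − [v_1].
As a 8×24 matrix over Z this has rank 7, with invariant factors (1,1,1,1,1,1,1).

Boundary ∂_2: C_2 → C_1 sends each 2-simplex [p,q,r] to [q,r] − [p,r] + [p,q]. For instance
  ∂[v_2,v_5,v_7] = [v_5,v_7] − [v_2,v_7] + [v_2,v_5],
  ∂[v_0,v_2,v_3] = [v_2,v_3] − [v_0,v_3] + [v_0,v_2].
The 24×16 boundary matrix has rank 15 and Smith normal form diag(1,1,1,1,1,1,1,1,1,1,1,1,1,1,1).

Reading off H_k = ker ∂_k / im ∂_{k+1}:

  H_0: rank C_0 − rank ∂_1 = 8 − 7 = 1, and the invariant factors of ∂_1 are all 1, so H_0 ≅ Z.
  H_1: rank ker ∂_1 − rank ∂_2 = (24 − 7) − 15 = 2, and the invariant factors of ∂_2 are all 1, so H_1 ≅ Z^2.
  H_2: rank ker ∂_2 − rank ∂_3 = (16 − 15) − 0 = 1, and there is no ∂_3, so H_2 ≅ Z.

H_0 ≅ Z,  H_1 ≅ Z^2,  H_2 ≅ Z.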